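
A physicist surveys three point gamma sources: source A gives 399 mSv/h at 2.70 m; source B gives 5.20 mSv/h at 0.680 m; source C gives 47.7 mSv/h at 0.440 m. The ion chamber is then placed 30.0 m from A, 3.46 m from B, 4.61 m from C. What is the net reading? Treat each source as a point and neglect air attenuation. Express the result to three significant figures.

3.87 mSv/h

Each source contributes Iᵢ·(dᵢ/rᵢ)²; contributions add.
A: 399 × (2.70/30.0)² = 3.232 mSv/h
B: 5.20 × (0.680/3.46)² = 0.2008 mSv/h
C: 47.7 × (0.440/4.61)² = 0.4345 mSv/h
Total = 3.232 + 0.2008 + 0.4345 = 3.867 mSv/h.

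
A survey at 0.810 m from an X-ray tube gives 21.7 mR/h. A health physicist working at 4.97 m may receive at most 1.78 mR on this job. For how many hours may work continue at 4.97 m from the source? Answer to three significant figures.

Applying the 1/r² law, rate at 4.97 m:
(0.810/4.97)² = 0.02656, so 21.7 × 0.02656 = 0.5764 mR/h.
Stay time = 1.78 mR ÷ 0.5764 mR/h = 3.088 h.

3.09 h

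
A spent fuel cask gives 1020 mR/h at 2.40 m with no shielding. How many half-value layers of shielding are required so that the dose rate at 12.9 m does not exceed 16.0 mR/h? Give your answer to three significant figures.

1.14 half-value layers

At 12.9 m, distance alone gives 1020 × (2.40/12.9)² = 1020 × 0.03461 = 35.30 mR/h.
Further attenuation needed: 35.30/16.0 = 2.206.
n = log₂(2.206) = 1.141 half-value layers.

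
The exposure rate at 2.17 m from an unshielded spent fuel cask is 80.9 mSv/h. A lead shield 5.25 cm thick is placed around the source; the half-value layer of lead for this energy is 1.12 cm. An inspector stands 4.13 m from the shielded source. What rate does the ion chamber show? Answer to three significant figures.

0.867 mSv/h

Distance alone: 80.9 × (2.17/4.13)² = 80.9 × 0.2761 = 22.34 mSv/h.
Shield: 5.25/1.12 = 4.687 half-value layers → attenuation 2^(−4.687) = 0.03882.
Combined: 22.34 × 0.03882 = 0.8672 mSv/h.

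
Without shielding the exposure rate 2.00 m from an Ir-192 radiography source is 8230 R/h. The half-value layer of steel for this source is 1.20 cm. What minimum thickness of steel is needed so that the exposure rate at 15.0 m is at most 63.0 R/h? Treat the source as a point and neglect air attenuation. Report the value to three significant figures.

At 15.0 m, distance alone gives 8230 × (2.00/15.0)² = 8230 × 0.01778 = 146.3 R/h.
Further attenuation needed: 146.3/63.0 = 2.322.
n = log₂(2.322) = 1.215 half-value layers.
Thickness = 1.215 × 1.20 cm = 1.458 cm.

1.46 cm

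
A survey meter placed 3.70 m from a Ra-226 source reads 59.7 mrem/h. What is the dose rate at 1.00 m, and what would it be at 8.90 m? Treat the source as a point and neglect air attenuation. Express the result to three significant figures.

Since intensity falls as 1/r²,
At 1.00 m: (3.70/1.00)² = 13.69, so 59.7 × 13.69 = 817.3 mrem/h
At 8.90 m: 817.3 × (1.00/8.90)² = 817.3 × 0.01262 = 10.31 mrem/h.

817 mrem/h; 10.3 mrem/h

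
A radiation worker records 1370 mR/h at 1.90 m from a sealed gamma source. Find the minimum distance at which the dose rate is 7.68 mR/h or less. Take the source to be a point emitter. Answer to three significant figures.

25.4 m

Since intensity falls as 1/r², d₂ = d₁·√(I₁/I₂).
I₁/I₂ = 1370/7.68 = 178.4, so d₂ = 1.90 × √178.4 = 25.38 m.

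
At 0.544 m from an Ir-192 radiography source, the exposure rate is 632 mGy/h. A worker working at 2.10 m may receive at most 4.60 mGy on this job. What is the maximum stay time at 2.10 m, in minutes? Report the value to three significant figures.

6.51 min

Using I₁d₁² = I₂d₂², rate at 2.10 m:
632 × (0.544/2.10)² = 632 × 0.06711 = 42.41 mGy/h.
Stay time = 4.60 mGy ÷ 42.41 mGy/h = 0.1085 h = 6.510 min.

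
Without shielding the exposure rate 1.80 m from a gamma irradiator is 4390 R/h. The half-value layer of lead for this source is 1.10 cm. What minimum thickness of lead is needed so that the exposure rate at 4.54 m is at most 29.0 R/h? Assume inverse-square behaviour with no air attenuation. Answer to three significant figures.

5.03 cm

At 4.54 m, distance alone gives (1.80/4.54)² = 0.1572, so 4390 × 0.1572 = 690.1 R/h.
Further attenuation needed: 690.1/29.0 = 23.80.
n = log₂(23.80) = 4.573 half-value layers.
Thickness = 4.573 × 1.10 cm = 5.030 cm.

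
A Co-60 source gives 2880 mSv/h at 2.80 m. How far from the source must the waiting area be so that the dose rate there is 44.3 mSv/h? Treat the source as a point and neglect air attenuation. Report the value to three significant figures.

22.6 m

Since intensity falls as 1/r², d₂ = d₁·√(I₁/I₂).
I₁/I₂ = 2880/44.3 = 65.01, so d₂ = 2.80 × √65.01 = 22.58 m.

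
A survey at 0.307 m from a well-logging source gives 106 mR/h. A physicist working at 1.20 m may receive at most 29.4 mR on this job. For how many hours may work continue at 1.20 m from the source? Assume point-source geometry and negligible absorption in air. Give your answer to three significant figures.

Since intensity falls as 1/r², rate at 1.20 m:
(0.307/1.20)² = 0.06545, so 106 × 0.06545 = 6.938 mR/h.
Stay time = 29.4 mR ÷ 6.938 mR/h = 4.238 h.

4.24 h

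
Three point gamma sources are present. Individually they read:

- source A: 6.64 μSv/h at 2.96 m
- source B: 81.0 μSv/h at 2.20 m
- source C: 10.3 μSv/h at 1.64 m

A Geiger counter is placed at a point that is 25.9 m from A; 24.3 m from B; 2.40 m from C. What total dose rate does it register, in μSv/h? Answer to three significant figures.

5.56 μSv/h

By superposition, sum each source's inverse-square contribution:
A: 6.64 × (2.96/25.9)² = 0.08673 μSv/h
B: 81.0 × (2.20/24.3)² = 0.6639 μSv/h
C: 10.3 × (1.64/2.40)² = 4.810 μSv/h
Total = 0.08673 + 0.6639 + 4.810 = 5.561 μSv/h.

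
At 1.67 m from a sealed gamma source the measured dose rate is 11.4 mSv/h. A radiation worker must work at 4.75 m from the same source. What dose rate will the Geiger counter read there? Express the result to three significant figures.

1.41 mSv/h

Applying the 1/r² law, scaling from 1.67 m to 4.75 m:
11.4 × (1.67/4.75)² = 11.4 × 0.1236 = 1.409 mSv/h.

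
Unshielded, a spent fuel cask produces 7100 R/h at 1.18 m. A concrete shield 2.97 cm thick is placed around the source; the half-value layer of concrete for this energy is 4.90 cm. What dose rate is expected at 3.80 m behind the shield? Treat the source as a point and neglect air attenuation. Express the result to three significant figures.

450 R/h

Distance alone: 7100 × (1.18/3.80)² = 7100 × 0.09643 = 684.7 R/h.
Shield: 2.97/4.90 = 0.6061 half-value layers → attenuation 2^(−0.6061) = 0.6570.
Combined: 684.7 × 0.6570 = 449.8 R/h.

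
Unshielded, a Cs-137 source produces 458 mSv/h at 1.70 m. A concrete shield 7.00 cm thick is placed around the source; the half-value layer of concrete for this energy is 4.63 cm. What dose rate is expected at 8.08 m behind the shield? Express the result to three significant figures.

7.11 mSv/h

Distance alone: (1.70/8.08)² = 0.04427, so 458 × 0.04427 = 20.28 mSv/h.
Shield: 7.00/4.63 = 1.512 half-value layers → attenuation 2^(−1.512) = 0.3506.
Combined: 20.28 × 0.3506 = 7.110 mSv/h.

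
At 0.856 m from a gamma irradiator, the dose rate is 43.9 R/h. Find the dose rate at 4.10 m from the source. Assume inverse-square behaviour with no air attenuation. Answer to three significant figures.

Since intensity falls as 1/r², the rate at 4.10 m is
(0.856/4.10)² = 0.04359, so 43.9 × 0.04359 = 1.914 R/h.

1.91 R/h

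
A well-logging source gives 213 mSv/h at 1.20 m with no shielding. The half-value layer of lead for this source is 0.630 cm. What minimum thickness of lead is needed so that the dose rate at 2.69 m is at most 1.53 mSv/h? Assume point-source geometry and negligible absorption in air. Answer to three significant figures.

At 2.69 m, distance alone gives (1.20/2.69)² = 0.1990, so 213 × 0.1990 = 42.39 mSv/h.
Further attenuation needed: 42.39/1.53 = 27.71.
n = log₂(27.71) = 4.792 half-value layers.
Thickness = 4.792 × 0.630 cm = 3.019 cm.

3.02 cm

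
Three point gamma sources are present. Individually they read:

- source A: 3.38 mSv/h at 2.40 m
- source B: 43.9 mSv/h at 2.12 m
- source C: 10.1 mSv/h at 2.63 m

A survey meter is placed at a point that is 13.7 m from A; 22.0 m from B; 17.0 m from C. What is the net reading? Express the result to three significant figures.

By superposition, sum each source's inverse-square contribution:
A: 3.38 × (2.40/13.7)² = 0.1037 mSv/h
B: 43.9 × (2.12/22.0)² = 0.4077 mSv/h
C: 10.1 × (2.63/17.0)² = 0.2417 mSv/h
Total = 0.1037 + 0.4077 + 0.2417 = 0.7531 mSv/h.

0.753 mSv/h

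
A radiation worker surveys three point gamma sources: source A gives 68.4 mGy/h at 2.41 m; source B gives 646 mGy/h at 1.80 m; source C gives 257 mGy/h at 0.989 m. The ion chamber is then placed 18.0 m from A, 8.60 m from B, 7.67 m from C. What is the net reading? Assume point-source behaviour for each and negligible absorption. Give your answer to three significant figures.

33.8 mGy/h

By superposition, sum each source's inverse-square contribution:
A: 68.4 × (2.41/18.0)² = 1.226 mGy/h
B: 646 × (1.80/8.60)² = 28.30 mGy/h
C: 257 × (0.989/7.67)² = 4.273 mGy/h
Total = 1.226 + 28.30 + 4.273 = 33.80 mGy/h.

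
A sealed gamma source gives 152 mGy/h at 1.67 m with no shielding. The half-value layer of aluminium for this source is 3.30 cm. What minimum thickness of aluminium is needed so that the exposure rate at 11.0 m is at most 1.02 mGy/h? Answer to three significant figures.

At 11.0 m, distance alone gives 152 × (1.67/11.0)² = 152 × 0.02305 = 3.504 mGy/h.
Further attenuation needed: 3.504/1.02 = 3.435.
n = log₂(3.435) = 1.780 half-value layers.
Thickness = 1.780 × 3.30 cm = 5.874 cm.

5.87 cm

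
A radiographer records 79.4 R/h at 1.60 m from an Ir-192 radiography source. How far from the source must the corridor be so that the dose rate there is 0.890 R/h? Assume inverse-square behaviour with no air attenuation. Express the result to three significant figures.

Since intensity falls as 1/r², d₂ = d₁·√(I₁/I₂).
I₁/I₂ = 79.4/0.890 = 89.21, so d₂ = 1.60 × √89.21 = 15.11 m.

15.1 m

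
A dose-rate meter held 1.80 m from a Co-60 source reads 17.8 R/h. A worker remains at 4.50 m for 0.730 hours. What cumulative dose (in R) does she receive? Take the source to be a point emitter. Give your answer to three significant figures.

Applying the 1/r² law, rate at 4.50 m:
17.8 × (1.80/4.50)² = 17.8 × 0.1600 = 2.848 R/h.
Dose = rate × time = 2.848 R/h × 0.7300 h = 2.079 R.

2.08 R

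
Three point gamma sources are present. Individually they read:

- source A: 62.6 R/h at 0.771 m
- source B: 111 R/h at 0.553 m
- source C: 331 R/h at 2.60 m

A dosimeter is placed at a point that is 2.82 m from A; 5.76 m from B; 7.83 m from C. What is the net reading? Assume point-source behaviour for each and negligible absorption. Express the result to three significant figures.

42.2 R/h

By superposition, sum each source's inverse-square contribution:
A: 62.6 × (0.771/2.82)² = 4.679 R/h
B: 111 × (0.553/5.76)² = 1.023 R/h
C: 331 × (2.60/7.83)² = 36.50 R/h
Total = 4.679 + 1.023 + 36.50 = 42.20 R/h.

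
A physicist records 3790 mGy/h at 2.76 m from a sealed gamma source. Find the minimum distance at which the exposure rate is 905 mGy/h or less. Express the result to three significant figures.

Applying the 1/r² law, d₂ = d₁·√(I₁/I₂).
I₁/I₂ = 3790/905 = 4.188, so d₂ = 2.76 × √4.188 = 5.648 m.

5.65 m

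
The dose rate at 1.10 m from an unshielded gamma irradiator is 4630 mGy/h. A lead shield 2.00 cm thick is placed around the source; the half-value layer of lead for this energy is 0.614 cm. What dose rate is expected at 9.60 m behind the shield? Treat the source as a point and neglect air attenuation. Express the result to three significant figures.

Distance alone: 4630 × (1.10/9.60)² = 4630 × 0.01313 = 60.79 mGy/h.
Shield: 2.00/0.614 = 3.257 half-value layers → attenuation 2^(−3.257) = 0.1046.
Combined: 60.79 × 0.1046 = 6.359 mGy/h.

6.36 mGy/h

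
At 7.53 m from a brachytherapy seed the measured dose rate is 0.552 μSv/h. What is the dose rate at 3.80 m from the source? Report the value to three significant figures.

2.17 μSv/h

Since intensity falls as 1/r², scaling from 7.53 m to 3.80 m:
0.552 × (7.53/3.80)² = 0.552 × 3.927 = 2.168 μSv/h.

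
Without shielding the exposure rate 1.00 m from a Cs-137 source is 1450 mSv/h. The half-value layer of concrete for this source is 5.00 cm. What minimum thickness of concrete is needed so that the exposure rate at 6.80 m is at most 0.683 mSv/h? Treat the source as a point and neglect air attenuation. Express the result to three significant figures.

27.6 cm

At 6.80 m, distance alone gives 1450 × (1.00/6.80)² = 1450 × 0.02163 = 31.36 mSv/h.
Further attenuation needed: 31.36/0.683 = 45.92.
n = log₂(45.92) = 5.521 half-value layers.
Thickness = 5.521 × 5.00 cm = 27.61 cm.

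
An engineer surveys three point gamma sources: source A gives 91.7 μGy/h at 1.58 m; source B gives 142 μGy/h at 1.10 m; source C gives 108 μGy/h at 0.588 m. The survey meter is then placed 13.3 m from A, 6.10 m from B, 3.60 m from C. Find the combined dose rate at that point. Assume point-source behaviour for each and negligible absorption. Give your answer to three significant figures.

8.79 μGy/h

By superposition, sum each source's inverse-square contribution:
A: 91.7 × (1.58/13.3)² = 1.294 μGy/h
B: 142 × (1.10/6.10)² = 4.618 μGy/h
C: 108 × (0.588/3.60)² = 2.881 μGy/h
Total = 1.294 + 4.618 + 2.881 = 8.793 μGy/h.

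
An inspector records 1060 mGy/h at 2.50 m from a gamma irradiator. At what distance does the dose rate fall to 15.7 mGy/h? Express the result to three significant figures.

Applying the 1/r² law, d₂ = d₁·√(I₁/I₂).
I₁/I₂ = 1060/15.7 = 67.52, so d₂ = 2.50 × √67.52 = 20.54 m.

20.5 m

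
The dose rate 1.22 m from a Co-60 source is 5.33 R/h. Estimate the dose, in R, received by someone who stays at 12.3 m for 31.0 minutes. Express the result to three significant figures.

0.0271 R

Using I₁d₁² = I₂d₂², rate at 12.3 m:
(1.22/12.3)² = 0.009838, so 5.33 × 0.009838 = 0.05244 R/h.
Dose = rate × time = 0.05244 R/h × 0.5167 h = 0.02710 R.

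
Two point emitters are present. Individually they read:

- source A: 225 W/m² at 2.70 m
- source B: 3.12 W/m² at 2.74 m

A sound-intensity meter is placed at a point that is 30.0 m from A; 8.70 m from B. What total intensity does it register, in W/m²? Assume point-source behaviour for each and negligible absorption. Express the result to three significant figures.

Each source contributes Iᵢ·(dᵢ/rᵢ)²; contributions add.
A: 225 × (2.70/30.0)² = 1.823 W/m²
B: 3.12 × (2.74/8.70)² = 0.3095 W/m²
Total = 1.823 + 0.3095 = 2.132 W/m².

2.13 W/m²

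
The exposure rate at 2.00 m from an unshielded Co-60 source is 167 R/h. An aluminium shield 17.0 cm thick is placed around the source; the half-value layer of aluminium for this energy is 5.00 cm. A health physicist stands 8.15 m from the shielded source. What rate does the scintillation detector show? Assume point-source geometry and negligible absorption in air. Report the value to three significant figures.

Distance alone: 167 × (2.00/8.15)² = 167 × 0.06022 = 10.06 R/h.
Shield: 17.0/5.00 = 3.400 half-value layers → attenuation 2^(−3.400) = 0.09473.
Combined: 10.06 × 0.09473 = 0.9530 R/h.

0.953 R/h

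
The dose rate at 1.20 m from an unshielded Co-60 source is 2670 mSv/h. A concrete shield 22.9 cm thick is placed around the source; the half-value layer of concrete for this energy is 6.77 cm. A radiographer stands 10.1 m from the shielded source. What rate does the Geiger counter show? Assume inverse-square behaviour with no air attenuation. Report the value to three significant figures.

3.61 mSv/h

Distance alone: (1.20/10.1)² = 0.01412, so 2670 × 0.01412 = 37.70 mSv/h.
Shield: 22.9/6.77 = 3.383 half-value layers → attenuation 2^(−3.383) = 0.09586.
Combined: 37.70 × 0.09586 = 3.614 mSv/h.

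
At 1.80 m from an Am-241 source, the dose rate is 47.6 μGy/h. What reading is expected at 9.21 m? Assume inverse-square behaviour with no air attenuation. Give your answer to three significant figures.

Applying the 1/r² law, the rate at 9.21 m is
47.6 × (1.80/9.21)² = 47.6 × 0.03820 = 1.818 μGy/h.

1.82 μGy/h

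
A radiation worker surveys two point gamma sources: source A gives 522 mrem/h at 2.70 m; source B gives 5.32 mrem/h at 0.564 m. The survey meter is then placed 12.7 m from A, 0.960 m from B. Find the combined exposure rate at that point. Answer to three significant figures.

Each source contributes Iᵢ·(dᵢ/rᵢ)²; contributions add.
A: 522 × (2.70/12.7)² = 23.59 mrem/h
B: 5.32 × (0.564/0.960)² = 1.836 mrem/h
Total = 23.59 + 1.836 = 25.43 mrem/h.

25.4 mrem/h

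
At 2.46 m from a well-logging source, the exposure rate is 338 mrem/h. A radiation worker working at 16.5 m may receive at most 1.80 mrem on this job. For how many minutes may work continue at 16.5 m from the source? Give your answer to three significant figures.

14.4 min

Applying the 1/r² law, rate at 16.5 m:
338 × (2.46/16.5)² = 338 × 0.02223 = 7.514 mrem/h.
Stay time = 1.80 mrem ÷ 7.514 mrem/h = 0.2396 h = 14.38 min.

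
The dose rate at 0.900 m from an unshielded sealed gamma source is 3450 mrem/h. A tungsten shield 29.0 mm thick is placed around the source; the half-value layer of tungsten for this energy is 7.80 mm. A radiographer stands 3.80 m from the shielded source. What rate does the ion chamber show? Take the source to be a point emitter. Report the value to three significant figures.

Distance alone: (0.900/3.80)² = 0.05609, so 3450 × 0.05609 = 193.5 mrem/h.
Shield: 29.0/7.80 = 3.718 half-value layers → attenuation 2^(−3.718) = 0.07599.
Combined: 193.5 × 0.07599 = 14.70 mrem/h.

14.7 mrem/h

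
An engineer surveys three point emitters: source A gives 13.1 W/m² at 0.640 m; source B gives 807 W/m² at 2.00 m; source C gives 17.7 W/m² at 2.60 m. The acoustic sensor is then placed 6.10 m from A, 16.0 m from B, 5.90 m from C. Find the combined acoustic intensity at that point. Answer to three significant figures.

Each source contributes Iᵢ·(dᵢ/rᵢ)²; contributions add.
A: 13.1 × (0.640/6.10)² = 0.1442 W/m²
B: 807 × (2.00/16.0)² = 12.61 W/m²
C: 17.7 × (2.60/5.90)² = 3.437 W/m²
Total = 0.1442 + 12.61 + 3.437 = 16.19 W/m².

16.2 W/m²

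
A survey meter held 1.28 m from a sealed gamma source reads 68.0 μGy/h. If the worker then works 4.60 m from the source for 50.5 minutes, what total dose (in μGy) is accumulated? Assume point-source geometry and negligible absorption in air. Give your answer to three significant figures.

Using I₁d₁² = I₂d₂², rate at 4.60 m:
68.0 × (1.28/4.60)² = 68.0 × 0.07743 = 5.265 μGy/h.
Dose = rate × time = 5.265 μGy/h × 0.8417 h = 4.432 μGy.

4.43 μGy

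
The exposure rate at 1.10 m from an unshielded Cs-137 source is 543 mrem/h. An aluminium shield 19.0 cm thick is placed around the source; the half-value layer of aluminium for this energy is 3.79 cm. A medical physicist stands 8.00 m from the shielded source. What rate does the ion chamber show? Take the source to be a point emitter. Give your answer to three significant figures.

0.318 mrem/h

Distance alone: 543 × (1.10/8.00)² = 543 × 0.01891 = 10.27 mrem/h.
Shield: 19.0/3.79 = 5.013 half-value layers → attenuation 2^(−5.013) = 0.03097.
Combined: 10.27 × 0.03097 = 0.3181 mrem/h.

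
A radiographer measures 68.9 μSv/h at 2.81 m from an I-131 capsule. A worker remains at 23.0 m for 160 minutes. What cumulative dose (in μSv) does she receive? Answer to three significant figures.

Applying the 1/r² law, rate at 23.0 m:
68.9 × (2.81/23.0)² = 68.9 × 0.01493 = 1.029 μSv/h.
Dose = rate × time = 1.029 μSv/h × 2.667 h = 2.744 μSv.

2.74 μSv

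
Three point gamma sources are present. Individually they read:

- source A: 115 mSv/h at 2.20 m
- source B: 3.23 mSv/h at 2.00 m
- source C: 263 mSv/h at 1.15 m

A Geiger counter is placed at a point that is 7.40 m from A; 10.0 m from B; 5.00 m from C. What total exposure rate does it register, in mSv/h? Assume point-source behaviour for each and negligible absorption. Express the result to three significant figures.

24.2 mSv/h

Each source contributes Iᵢ·(dᵢ/rᵢ)²; contributions add.
A: 115 × (2.20/7.40)² = 10.16 mSv/h
B: 3.23 × (2.00/10.0)² = 0.1292 mSv/h
C: 263 × (1.15/5.00)² = 13.91 mSv/h
Total = 10.16 + 0.1292 + 13.91 = 24.20 mSv/h.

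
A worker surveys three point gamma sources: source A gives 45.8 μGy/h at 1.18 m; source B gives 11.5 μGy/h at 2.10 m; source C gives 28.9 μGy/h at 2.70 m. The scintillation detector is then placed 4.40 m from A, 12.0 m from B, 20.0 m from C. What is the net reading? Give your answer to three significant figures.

By superposition, sum each source's inverse-square contribution:
A: 45.8 × (1.18/4.40)² = 3.294 μGy/h
B: 11.5 × (2.10/12.0)² = 0.3522 μGy/h
C: 28.9 × (2.70/20.0)² = 0.5267 μGy/h
Total = 3.294 + 0.3522 + 0.5267 = 4.173 μGy/h.

4.17 μGy/h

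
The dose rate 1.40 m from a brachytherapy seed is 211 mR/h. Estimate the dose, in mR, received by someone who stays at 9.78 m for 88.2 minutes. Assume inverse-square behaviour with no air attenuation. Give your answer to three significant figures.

Intensity scales as (d₁/d₂)², so rate at 9.78 m:
(1.40/9.78)² = 0.02049, so 211 × 0.02049 = 4.323 mR/h.
Dose = rate × time = 4.323 mR/h × 1.470 h = 6.355 mR.

6.36 mR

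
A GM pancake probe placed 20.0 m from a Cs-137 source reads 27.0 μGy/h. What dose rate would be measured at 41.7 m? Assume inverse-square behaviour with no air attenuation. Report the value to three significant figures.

6.21 μGy/h

Since intensity falls as 1/r², scaling from 20.0 m to 41.7 m:
(20.0/41.7)² = 0.2300, so 27.0 × 0.2300 = 6.210 μGy/h.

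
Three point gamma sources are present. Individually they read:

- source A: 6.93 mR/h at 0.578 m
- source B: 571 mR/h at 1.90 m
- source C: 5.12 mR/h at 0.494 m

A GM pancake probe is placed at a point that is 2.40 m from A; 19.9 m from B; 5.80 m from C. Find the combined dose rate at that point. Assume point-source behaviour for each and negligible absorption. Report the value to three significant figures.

5.64 mR/h

By superposition, sum each source's inverse-square contribution:
A: 6.93 × (0.578/2.40)² = 0.4019 mR/h
B: 571 × (1.90/19.9)² = 5.205 mR/h
C: 5.12 × (0.494/5.80)² = 0.03714 mR/h
Total = 0.4019 + 5.205 + 0.03714 = 5.644 mR/h.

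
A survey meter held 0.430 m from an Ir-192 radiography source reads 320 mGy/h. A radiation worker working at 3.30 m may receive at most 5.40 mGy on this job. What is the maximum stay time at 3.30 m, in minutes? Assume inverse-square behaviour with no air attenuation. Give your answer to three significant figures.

Using I₁d₁² = I₂d₂², rate at 3.30 m:
(0.430/3.30)² = 0.01698, so 320 × 0.01698 = 5.434 mGy/h.
Stay time = 5.40 mGy ÷ 5.434 mGy/h = 0.9937 h = 59.62 min.

59.6 min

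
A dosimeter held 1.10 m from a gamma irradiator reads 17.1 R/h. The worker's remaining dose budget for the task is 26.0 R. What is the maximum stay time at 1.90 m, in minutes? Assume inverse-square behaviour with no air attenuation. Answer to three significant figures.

272 min

Since intensity falls as 1/r², rate at 1.90 m:
17.1 × (1.10/1.90)² = 17.1 × 0.3352 = 5.732 R/h.
Stay time = 26.0 R ÷ 5.732 R/h = 4.536 h = 272.2 min.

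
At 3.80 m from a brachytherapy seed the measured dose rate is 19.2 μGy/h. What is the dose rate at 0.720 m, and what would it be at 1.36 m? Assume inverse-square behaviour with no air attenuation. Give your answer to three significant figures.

535 μGy/h; 150 μGy/h

Applying the 1/r² law,
At 0.720 m: (3.80/0.720)² = 27.85, so 19.2 × 27.85 = 534.7 μGy/h
At 1.36 m: (0.720/1.36)² = 0.2803, so 534.7 × 0.2803 = 149.9 μGy/h.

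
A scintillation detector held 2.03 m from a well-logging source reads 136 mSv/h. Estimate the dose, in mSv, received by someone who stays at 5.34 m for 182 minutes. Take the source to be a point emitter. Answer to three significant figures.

59.6 mSv

Since intensity falls as 1/r², rate at 5.34 m:
136 × (2.03/5.34)² = 136 × 0.1445 = 19.65 mSv/h.
Dose = rate × time = 19.65 mSv/h × 3.033 h = 59.60 mSv.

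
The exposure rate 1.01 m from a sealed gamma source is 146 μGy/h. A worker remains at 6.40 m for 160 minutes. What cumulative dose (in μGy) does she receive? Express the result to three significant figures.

By the inverse-square law, rate at 6.40 m:
(1.01/6.40)² = 0.02490, so 146 × 0.02490 = 3.635 μGy/h.
Dose = rate × time = 3.635 μGy/h × 2.667 h = 9.695 μGy.

9.70 μGy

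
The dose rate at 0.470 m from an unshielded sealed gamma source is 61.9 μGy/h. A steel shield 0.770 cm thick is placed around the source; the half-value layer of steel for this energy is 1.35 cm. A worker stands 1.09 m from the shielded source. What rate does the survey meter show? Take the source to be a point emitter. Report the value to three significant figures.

7.75 μGy/h

Distance alone: 61.9 × (0.470/1.09)² = 61.9 × 0.1859 = 11.51 μGy/h.
Shield: 0.770/1.35 = 0.5704 half-value layers → attenuation 2^(−0.5704) = 0.6734.
Combined: 11.51 × 0.6734 = 7.751 μGy/h.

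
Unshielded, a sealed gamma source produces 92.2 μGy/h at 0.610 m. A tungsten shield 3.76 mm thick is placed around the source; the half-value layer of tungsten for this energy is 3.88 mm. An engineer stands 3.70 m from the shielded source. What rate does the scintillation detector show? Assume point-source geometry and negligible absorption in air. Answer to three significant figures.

1.28 μGy/h

Distance alone: (0.610/3.70)² = 0.02718, so 92.2 × 0.02718 = 2.506 μGy/h.
Shield: 3.76/3.88 = 0.9691 half-value layers → attenuation 2^(−0.9691) = 0.5108.
Combined: 2.506 × 0.5108 = 1.280 μGy/h.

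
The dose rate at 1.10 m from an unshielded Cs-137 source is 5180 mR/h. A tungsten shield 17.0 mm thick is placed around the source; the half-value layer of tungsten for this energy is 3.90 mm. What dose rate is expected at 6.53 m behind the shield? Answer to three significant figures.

7.16 mR/h

Distance alone: (1.10/6.53)² = 0.02838, so 5180 × 0.02838 = 147.0 mR/h.
Shield: 17.0/3.90 = 4.359 half-value layers → attenuation 2^(−4.359) = 0.04873.
Combined: 147.0 × 0.04873 = 7.163 mR/h.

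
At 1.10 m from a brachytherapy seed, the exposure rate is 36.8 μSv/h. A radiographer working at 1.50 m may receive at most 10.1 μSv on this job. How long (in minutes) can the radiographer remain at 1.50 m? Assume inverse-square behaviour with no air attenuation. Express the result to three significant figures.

Intensity scales as (d₁/d₂)², so rate at 1.50 m:
(1.10/1.50)² = 0.5378, so 36.8 × 0.5378 = 19.79 μSv/h.
Stay time = 10.1 μSv ÷ 19.79 μSv/h = 0.5104 h = 30.62 min.

30.6 min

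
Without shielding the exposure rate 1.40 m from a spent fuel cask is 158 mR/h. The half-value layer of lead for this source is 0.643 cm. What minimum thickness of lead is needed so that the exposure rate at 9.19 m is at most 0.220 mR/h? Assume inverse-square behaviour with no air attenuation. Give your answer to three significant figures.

At 9.19 m, distance alone gives (1.40/9.19)² = 0.02321, so 158 × 0.02321 = 3.667 mR/h.
Further attenuation needed: 3.667/0.220 = 16.67.
n = log₂(16.67) = 4.059 half-value layers.
Thickness = 4.059 × 0.643 cm = 2.610 cm.

2.61 cm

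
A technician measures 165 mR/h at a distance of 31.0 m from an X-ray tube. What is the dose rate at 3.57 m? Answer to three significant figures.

12400 mR/h

Intensity scales as (d₁/d₂)², so the rate at 3.57 m is
165 × (31.0/3.57)² = 165 × 75.40 = 12440 mR/h.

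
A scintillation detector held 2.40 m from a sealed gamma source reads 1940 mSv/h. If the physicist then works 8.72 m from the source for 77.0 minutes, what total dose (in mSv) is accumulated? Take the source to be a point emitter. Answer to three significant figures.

189 mSv

Intensity scales as (d₁/d₂)², so rate at 8.72 m:
1940 × (2.40/8.72)² = 1940 × 0.07575 = 147.0 mSv/h.
Dose = rate × time = 147.0 mSv/h × 1.283 h = 188.6 mSv.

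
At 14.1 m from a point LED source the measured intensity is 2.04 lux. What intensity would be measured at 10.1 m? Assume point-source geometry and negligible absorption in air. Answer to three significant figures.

Since intensity falls as 1/r², scaling from 14.1 m to 10.1 m:
2.04 × (14.1/10.1)² = 2.04 × 1.949 = 3.976 lux.

3.98 lux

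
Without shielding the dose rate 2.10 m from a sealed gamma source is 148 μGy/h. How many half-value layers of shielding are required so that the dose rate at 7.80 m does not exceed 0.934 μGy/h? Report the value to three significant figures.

3.52 half-value layers

At 7.80 m, distance alone gives (2.10/7.80)² = 0.07249, so 148 × 0.07249 = 10.73 μGy/h.
Further attenuation needed: 10.73/0.934 = 11.49.
n = log₂(11.49) = 3.522 half-value layers.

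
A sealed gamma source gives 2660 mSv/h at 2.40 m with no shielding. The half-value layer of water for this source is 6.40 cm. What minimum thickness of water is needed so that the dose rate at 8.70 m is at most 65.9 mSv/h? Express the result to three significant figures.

At 8.70 m, distance alone gives (2.40/8.70)² = 0.07610, so 2660 × 0.07610 = 202.4 mSv/h.
Further attenuation needed: 202.4/65.9 = 3.071.
n = log₂(3.071) = 1.619 half-value layers.
Thickness = 1.619 × 6.40 cm = 10.36 cm.

10.4 cm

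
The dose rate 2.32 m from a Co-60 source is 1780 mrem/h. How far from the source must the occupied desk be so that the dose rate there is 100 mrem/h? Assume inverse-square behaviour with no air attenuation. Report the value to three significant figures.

9.79 m

By the inverse-square law, d₂ = d₁·√(I₁/I₂).
I₁/I₂ = 1780/100 = 17.80, so d₂ = 2.32 × √17.80 = 9.788 m.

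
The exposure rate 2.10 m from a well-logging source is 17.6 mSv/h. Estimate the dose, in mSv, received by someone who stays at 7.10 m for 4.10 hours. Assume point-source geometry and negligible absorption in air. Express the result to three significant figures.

Intensity scales as (d₁/d₂)², so rate at 7.10 m:
(2.10/7.10)² = 0.08748, so 17.6 × 0.08748 = 1.540 mSv/h.
Dose = rate × time = 1.540 mSv/h × 4.100 h = 6.314 mSv.

6.31 mSv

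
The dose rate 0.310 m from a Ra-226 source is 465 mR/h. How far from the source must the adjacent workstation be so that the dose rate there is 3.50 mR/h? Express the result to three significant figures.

Since intensity falls as 1/r², d₂ = d₁·√(I₁/I₂).
I₁/I₂ = 465/3.50 = 132.9, so d₂ = 0.310 × √132.9 = 3.574 m.

3.57 m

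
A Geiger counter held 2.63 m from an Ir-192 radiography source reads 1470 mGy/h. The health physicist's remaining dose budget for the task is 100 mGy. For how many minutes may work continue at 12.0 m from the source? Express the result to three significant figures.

85.0 min

Applying the 1/r² law, rate at 12.0 m:
1470 × (2.63/12.0)² = 1470 × 0.04803 = 70.60 mGy/h.
Stay time = 100 mGy ÷ 70.60 mGy/h = 1.416 h = 84.96 min.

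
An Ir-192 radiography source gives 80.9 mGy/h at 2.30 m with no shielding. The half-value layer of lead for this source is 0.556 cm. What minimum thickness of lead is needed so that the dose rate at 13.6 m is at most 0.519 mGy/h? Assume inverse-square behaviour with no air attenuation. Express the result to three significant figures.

1.20 cm

At 13.6 m, distance alone gives 80.9 × (2.30/13.6)² = 80.9 × 0.02860 = 2.314 mGy/h.
Further attenuation needed: 2.314/0.519 = 4.459.
n = log₂(4.459) = 2.157 half-value layers.
Thickness = 2.157 × 0.556 cm = 1.199 cm.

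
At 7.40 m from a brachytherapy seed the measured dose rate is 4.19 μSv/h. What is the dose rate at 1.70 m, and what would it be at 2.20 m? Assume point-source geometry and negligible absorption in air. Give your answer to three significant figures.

Intensity scales as (d₁/d₂)², so
At 1.70 m: (7.40/1.70)² = 18.95, so 4.19 × 18.95 = 79.40 μSv/h
At 2.20 m: (1.70/2.20)² = 0.5971, so 79.40 × 0.5971 = 47.41 μSv/h.

79.4 μSv/h; 47.4 μSv/h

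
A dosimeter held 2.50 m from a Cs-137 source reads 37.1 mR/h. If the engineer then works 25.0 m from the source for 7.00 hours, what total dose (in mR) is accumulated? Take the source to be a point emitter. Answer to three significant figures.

2.60 mR

By the inverse-square law, rate at 25.0 m:
(2.50/25.0)² = 0.01000, so 37.1 × 0.01000 = 0.3710 mR/h.
Dose = rate × time = 0.3710 mR/h × 7.000 h = 2.597 mR.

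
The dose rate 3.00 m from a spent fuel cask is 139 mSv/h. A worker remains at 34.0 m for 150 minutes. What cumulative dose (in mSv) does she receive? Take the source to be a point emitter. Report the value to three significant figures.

By the inverse-square law, rate at 34.0 m:
139 × (3.00/34.0)² = 139 × 0.007785 = 1.082 mSv/h.
Dose = rate × time = 1.082 mSv/h × 2.500 h = 2.705 mSv.

2.71 mSv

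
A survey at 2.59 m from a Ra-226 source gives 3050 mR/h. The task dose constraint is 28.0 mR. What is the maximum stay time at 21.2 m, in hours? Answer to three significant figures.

0.615 h

Since intensity falls as 1/r², rate at 21.2 m:
3050 × (2.59/21.2)² = 3050 × 0.01493 = 45.54 mR/h.
Stay time = 28.0 mR ÷ 45.54 mR/h = 0.6148 h.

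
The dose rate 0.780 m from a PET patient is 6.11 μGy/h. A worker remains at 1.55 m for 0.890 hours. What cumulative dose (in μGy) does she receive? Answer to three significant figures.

Using I₁d₁² = I₂d₂², rate at 1.55 m:
(0.780/1.55)² = 0.2532, so 6.11 × 0.2532 = 1.547 μGy/h.
Dose = rate × time = 1.547 μGy/h × 0.8900 h = 1.377 μGy.

1.38 μGy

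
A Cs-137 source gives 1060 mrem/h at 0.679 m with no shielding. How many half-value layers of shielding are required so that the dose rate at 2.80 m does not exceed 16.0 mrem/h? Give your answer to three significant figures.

1.96 half-value layers

At 2.80 m, distance alone gives 1060 × (0.679/2.80)² = 1060 × 0.05881 = 62.34 mrem/h.
Further attenuation needed: 62.34/16.0 = 3.896.
n = log₂(3.896) = 1.962 half-value layers.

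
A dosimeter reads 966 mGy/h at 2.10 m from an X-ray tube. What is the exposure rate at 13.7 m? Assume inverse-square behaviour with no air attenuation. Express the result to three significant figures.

22.7 mGy/h

Applying the 1/r² law, the rate at 13.7 m is
966 × (2.10/13.7)² = 966 × 0.02350 = 22.70 mGy/h.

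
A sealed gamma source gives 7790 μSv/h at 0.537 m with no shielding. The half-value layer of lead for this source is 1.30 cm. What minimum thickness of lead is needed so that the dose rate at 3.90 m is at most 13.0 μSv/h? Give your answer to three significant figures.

4.56 cm

At 3.90 m, distance alone gives (0.537/3.90)² = 0.01896, so 7790 × 0.01896 = 147.7 μSv/h.
Further attenuation needed: 147.7/13.0 = 11.36.
n = log₂(11.36) = 3.506 half-value layers.
Thickness = 3.506 × 1.30 cm = 4.558 cm.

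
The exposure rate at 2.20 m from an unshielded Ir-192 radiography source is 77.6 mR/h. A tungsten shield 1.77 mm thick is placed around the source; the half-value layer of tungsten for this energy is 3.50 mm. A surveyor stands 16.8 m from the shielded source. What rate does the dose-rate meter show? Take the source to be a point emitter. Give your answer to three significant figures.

0.937 mR/h

Distance alone: (2.20/16.8)² = 0.01715, so 77.6 × 0.01715 = 1.331 mR/h.
Shield: 1.77/3.50 = 0.5057 half-value layers → attenuation 2^(−0.5057) = 0.7043.
Combined: 1.331 × 0.7043 = 0.9374 mR/h.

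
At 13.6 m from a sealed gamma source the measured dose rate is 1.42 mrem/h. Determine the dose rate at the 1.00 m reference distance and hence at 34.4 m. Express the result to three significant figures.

263 mrem/h; 0.222 mrem/h

Applying the 1/r² law,
At 1.00 m: 1.42 × (13.6/1.00)² = 1.42 × 185.0 = 262.7 mrem/h
At 34.4 m: 262.7 × (1.00/34.4)² = 262.7 × 0.0008451 = 0.2220 mrem/h.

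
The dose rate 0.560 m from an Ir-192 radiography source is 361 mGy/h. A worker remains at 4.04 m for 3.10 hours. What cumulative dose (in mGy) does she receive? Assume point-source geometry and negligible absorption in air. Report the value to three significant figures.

Using I₁d₁² = I₂d₂², rate at 4.04 m:
361 × (0.560/4.04)² = 361 × 0.01921 = 6.935 mGy/h.
Dose = rate × time = 6.935 mGy/h × 3.100 h = 21.50 mGy.

21.5 mGy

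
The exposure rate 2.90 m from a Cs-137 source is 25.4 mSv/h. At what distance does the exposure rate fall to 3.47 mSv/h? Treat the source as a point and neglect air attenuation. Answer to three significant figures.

7.85 m

Intensity scales as (d₁/d₂)², so d₂ = d₁·√(I₁/I₂).
I₁/I₂ = 25.4/3.47 = 7.320, so d₂ = 2.90 × √7.320 = 7.846 m.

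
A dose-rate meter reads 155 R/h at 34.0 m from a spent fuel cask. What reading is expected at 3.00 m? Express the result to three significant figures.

Since intensity falls as 1/r², the rate at 3.00 m is
(34.0/3.00)² = 128.4, so 155 × 128.4 = 19900 R/h.

19900 R/h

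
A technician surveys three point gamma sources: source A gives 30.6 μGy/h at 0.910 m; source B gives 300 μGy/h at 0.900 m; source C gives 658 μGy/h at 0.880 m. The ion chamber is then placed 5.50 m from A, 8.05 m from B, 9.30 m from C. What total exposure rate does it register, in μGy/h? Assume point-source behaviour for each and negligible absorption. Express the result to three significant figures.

10.5 μGy/h

By superposition, sum each source's inverse-square contribution:
A: 30.6 × (0.910/5.50)² = 0.8377 μGy/h
B: 300 × (0.900/8.05)² = 3.750 μGy/h
C: 658 × (0.880/9.30)² = 5.891 μGy/h
Total = 0.8377 + 3.750 + 5.891 = 10.48 μGy/h.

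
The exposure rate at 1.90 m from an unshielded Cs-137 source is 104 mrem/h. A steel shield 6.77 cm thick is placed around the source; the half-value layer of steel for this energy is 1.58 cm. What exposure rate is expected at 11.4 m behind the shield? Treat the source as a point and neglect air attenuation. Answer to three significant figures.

0.148 mrem/h

Distance alone: (1.90/11.4)² = 0.02778, so 104 × 0.02778 = 2.889 mrem/h.
Shield: 6.77/1.58 = 4.285 half-value layers → attenuation 2^(−4.285) = 0.05130.
Combined: 2.889 × 0.05130 = 0.1482 mrem/h.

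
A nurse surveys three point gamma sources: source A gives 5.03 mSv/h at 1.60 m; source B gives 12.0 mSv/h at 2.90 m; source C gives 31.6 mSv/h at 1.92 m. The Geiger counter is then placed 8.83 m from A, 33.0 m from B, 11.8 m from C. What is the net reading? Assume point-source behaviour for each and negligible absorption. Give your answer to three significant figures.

1.09 mSv/h

By superposition, sum each source's inverse-square contribution:
A: 5.03 × (1.60/8.83)² = 0.1652 mSv/h
B: 12.0 × (2.90/33.0)² = 0.09267 mSv/h
C: 31.6 × (1.92/11.8)² = 0.8366 mSv/h
Total = 0.1652 + 0.09267 + 0.8366 = 1.094 mSv/h.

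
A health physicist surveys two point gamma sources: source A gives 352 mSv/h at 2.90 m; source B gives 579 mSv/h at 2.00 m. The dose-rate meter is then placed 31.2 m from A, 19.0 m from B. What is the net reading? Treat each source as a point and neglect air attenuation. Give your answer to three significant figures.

9.46 mSv/h

By superposition, sum each source's inverse-square contribution:
A: 352 × (2.90/31.2)² = 3.041 mSv/h
B: 579 × (2.00/19.0)² = 6.416 mSv/h
Total = 3.041 + 6.416 = 9.457 mSv/h.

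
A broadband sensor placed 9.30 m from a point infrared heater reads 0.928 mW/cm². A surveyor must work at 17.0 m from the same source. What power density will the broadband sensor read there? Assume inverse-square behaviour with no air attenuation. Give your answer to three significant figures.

Using I₁d₁² = I₂d₂², scaling from 9.30 m to 17.0 m:
0.928 × (9.30/17.0)² = 0.928 × 0.2993 = 0.2778 mW/cm².

0.278 mW/cm²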